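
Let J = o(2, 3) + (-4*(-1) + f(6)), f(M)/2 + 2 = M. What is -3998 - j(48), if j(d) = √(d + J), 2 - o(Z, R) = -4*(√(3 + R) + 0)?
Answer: -3998 - √(62 + 4*√6) ≈ -4006.5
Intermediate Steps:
f(M) = -4 + 2*M
o(Z, R) = 2 + 4*√(3 + R) (o(Z, R) = 2 - (-4)*(√(3 + R) + 0) = 2 - (-4)*√(3 + R) = 2 + 4*√(3 + R))
J = 14 + 4*√6 (J = (2 + 4*√(3 + 3)) + (-4*(-1) + (-4 + 2*6)) = (2 + 4*√6) + (4 + (-4 + 12)) = (2 + 4*√6) + (4 + 8) = (2 + 4*√6) + 12 = 14 + 4*√6 ≈ 23.798)
j(d) = √(14 + d + 4*√6) (j(d) = √(d + (14 + 4*√6)) = √(14 + d + 4*√6))
-3998 - j(48) = -3998 - √(14 + 48 + 4*√6) = -3998 - √(62 + 4*√6)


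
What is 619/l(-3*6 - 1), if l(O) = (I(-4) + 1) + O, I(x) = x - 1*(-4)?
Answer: -619/18 ≈ -34.389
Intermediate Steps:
I(x) = 4 + x (I(x) = x + 4 = 4 + x)
l(O) = 1 + O (l(O) = ((4 - 4) + 1) + O = (0 + 1) + O = 1 + O)
619/l(-3*6 - 1) = 619/(1 + (-3*6 - 1)) = 619/(1 + (-18 - 1)) = 619/(1 - 19) = 619/(-18) = 619*(-1/18) = -619/18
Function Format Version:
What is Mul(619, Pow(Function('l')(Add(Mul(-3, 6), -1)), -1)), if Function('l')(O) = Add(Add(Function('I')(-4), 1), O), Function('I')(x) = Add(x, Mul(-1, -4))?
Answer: Rational(-619, 18) ≈ -34.389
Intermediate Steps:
Function('I')(x) = Add(4, x) (Function('I')(x) = Add(x, 4) = Add(4, x))
Function('l')(O) = Add(1, O) (Function('l')(O) = Add(Add(Add(4, -4), 1), O) = Add(Add(0, 1), O) = Add(1, O))
Mul(619, Pow(Function('l')(Add(Mul(-3, 6), -1)), -1)) = Mul(619, Pow(Add(1, Add(Mul(-3, 6), -1)), -1)) = Mul(619, Pow(Add(1, Add(-18, -1)), -1)) = Mul(619, Pow(Add(1, -19), -1)) = Mul(619, Pow(-18, -1)) = Mul(619, Rational(-1, 18)) = Rational(-619, 18)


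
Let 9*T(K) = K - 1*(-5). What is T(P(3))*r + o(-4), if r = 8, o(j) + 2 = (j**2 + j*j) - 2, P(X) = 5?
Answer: 332/9 ≈ 36.889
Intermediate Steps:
o(j) = -4 + 2*j**2 (o(j) = -2 + ((j**2 + j*j) - 2) = -2 + ((j**2 + j**2) - 2) = -2 + (2*j**2 - 2) = -2 + (-2 + 2*j**2) = -4 + 2*j**2)
T(K) = 5/9 + K/9 (T(K) = (K - 1*(-5))/9 = (K + 5)/9 = (5 + K)/9 = 5/9 + K/9)
T(P(3))*r + o(-4) = (5/9 + (1/9)*5)*8 + (-4 + 2*(-4)**2) = (5/9 + 5/9)*8 + (-4 + 2*16) = (10/9)*8 + (-4 + 32) = 80/9 + 28 = 332/9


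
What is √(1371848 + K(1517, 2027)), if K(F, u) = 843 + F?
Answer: 32*√1342 ≈ 1172.3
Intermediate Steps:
√(1371848 + K(1517, 2027)) = √(1371848 + (843 + 1517)) = √(1371848 + 2360) = √1374208 = 32*√1342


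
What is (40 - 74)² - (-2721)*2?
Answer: 6598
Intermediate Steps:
(40 - 74)² - (-2721)*2 = (-34)² - 1*(-5442) = 1156 + 5442 = 6598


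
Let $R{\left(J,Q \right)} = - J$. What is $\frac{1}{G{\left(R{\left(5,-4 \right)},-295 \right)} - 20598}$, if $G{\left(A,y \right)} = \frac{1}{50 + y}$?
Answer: $- \frac{245}{5046511} \approx -4.8548 \cdot 10^{-5}$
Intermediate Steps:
$\frac{1}{G{\left(R{\left(5,-4 \right)},-295 \right)} - 20598} = \frac{1}{\frac{1}{50 - 295} - 20598} = \frac{1}{\frac{1}{-245} - 20598} = \frac{1}{- \frac{1}{245} - 20598} = \frac{1}{- \frac{5046511}{245}} = - \frac{245}{5046511}$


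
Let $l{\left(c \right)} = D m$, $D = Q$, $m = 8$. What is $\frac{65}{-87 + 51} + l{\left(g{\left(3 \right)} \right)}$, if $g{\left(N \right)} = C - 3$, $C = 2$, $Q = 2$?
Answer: $\frac{511}{36} \approx 14.194$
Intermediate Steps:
$g{\left(N \right)} = -1$ ($g{\left(N \right)} = 2 - 3 = -1$)
$D = 2$
$l{\left(c \right)} = 16$ ($l{\left(c \right)} = 2 \cdot 8 = 16$)
$\frac{65}{-87 + 51} + l{\left(g{\left(3 \right)} \right)} = \frac{65}{-87 + 51} + 16 = \frac{65}{-36} + 16 = 65 \left(- \frac{1}{36}\right) + 16 = - \frac{65}{36} + 16 = \frac{511}{36}$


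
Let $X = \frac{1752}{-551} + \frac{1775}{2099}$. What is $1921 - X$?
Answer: $\frac{2224430052}{1156549} \approx 1923.3$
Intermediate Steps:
$X = - \frac{2699423}{1156549}$ ($X = 1752 \left(- \frac{1}{551}\right) + 1775 \cdot \frac{1}{2099} = - \frac{1752}{551} + \frac{1775}{2099} = - \frac{2699423}{1156549} \approx -2.334$)
$1921 - X = 1921 - - \frac{2699423}{1156549} = 1921 + \frac{2699423}{1156549} = \frac{2224430052}{1156549}$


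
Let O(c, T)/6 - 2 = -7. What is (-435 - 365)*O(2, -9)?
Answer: 24000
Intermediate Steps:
O(c, T) = -30 (O(c, T) = 12 + 6*(-7) = 12 - 42 = -30)
(-435 - 365)*O(2, -9) = (-435 - 365)*(-30) = -800*(-30) = 24000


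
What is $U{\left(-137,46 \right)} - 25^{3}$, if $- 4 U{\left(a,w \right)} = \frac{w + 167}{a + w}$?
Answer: $- \frac{5687287}{364} \approx -15624.0$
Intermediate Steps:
$U{\left(a,w \right)} = - \frac{167 + w}{4 \left(a + w\right)}$ ($U{\left(a,w \right)} = - \frac{\left(w + 167\right) \frac{1}{a + w}}{4} = - \frac{\left(167 + w\right) \frac{1}{a + w}}{4} = - \frac{\frac{1}{a + w} \left(167 + w\right)}{4} = - \frac{167 + w}{4 \left(a + w\right)}$)
$U{\left(-137,46 \right)} - 25^{3} = \frac{-167 - 46}{4 \left(-137 + 46\right)} - 25^{3} = \frac{-167 - 46}{4 \left(-91\right)} - 15625 = \frac{1}{4} \left(- \frac{1}{91}\right) \left(-213\right) - 15625 = \frac{213}{364} - 15625 = - \frac{5687287}{364}$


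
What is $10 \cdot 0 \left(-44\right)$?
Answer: $0$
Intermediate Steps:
$10 \cdot 0 \left(-44\right) = 0 \left(-44\right) = 0$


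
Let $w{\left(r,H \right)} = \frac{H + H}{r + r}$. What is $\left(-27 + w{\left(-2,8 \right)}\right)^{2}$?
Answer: $961$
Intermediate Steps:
$w{\left(r,H \right)} = \frac{H}{r}$ ($w{\left(r,H \right)} = \frac{2 H}{2 r} = 2 H \frac{1}{2 r} = \frac{H}{r}$)
$\left(-27 + w{\left(-2,8 \right)}\right)^{2} = \left(-27 + \frac{8}{-2}\right)^{2} = \left(-27 + 8 \left(- \frac{1}{2}\right)\right)^{2} = \left(-27 - 4\right)^{2} = \left(-31\right)^{2} = 961$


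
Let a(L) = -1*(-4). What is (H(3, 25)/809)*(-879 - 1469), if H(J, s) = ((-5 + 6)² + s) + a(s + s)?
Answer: -70440/809 ≈ -87.070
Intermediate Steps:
a(L) = 4
H(J, s) = 5 + s (H(J, s) = ((-5 + 6)² + s) + 4 = (1² + s) + 4 = (1 + s) + 4 = 5 + s)
(H(3, 25)/809)*(-879 - 1469) = ((5 + 25)/809)*(-879 - 1469) = (30*(1/809))*(-2348) = (30/809)*(-2348) = -70440/809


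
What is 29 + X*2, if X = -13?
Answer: 3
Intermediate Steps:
29 + X*2 = 29 - 13*2 = 29 - 26 = 3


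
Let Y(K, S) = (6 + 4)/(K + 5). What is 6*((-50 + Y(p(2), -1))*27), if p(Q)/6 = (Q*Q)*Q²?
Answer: -816480/101 ≈ -8084.0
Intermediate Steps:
p(Q) = 6*Q⁴ (p(Q) = 6*((Q*Q)*Q²) = 6*(Q²*Q²) = 6*Q⁴)
Y(K, S) = 10/(5 + K)
6*((-50 + Y(p(2), -1))*27) = 6*((-50 + 10/(5 + 6*2⁴))*27) = 6*((-50 + 10/(5 + 6*16))*27) = 6*((-50 + 10/(5 + 96))*27) = 6*((-50 + 10/101)*27) = 6*(-5040/101*27) = 6*(-136080/101) = -816480/101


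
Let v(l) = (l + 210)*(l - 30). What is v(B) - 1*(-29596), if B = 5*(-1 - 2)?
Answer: 20821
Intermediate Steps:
B = -15 (B = 5*(-3) = -15)
v(l) = (-30 + l)*(210 + l) (v(l) = (210 + l)*(-30 + l) = (-30 + l)*(210 + l))
v(B) - 1*(-29596) = (-6300 + (-15)² + 180*(-15)) - 1*(-29596) = (-6300 + 225 - 2700) + 29596 = -8775 + 29596 = 20821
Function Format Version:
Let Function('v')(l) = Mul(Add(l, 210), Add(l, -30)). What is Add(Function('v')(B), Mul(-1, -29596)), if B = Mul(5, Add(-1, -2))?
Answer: 20821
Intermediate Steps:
B = -15 (B = Mul(5, -3) = -15)
Function('v')(l) = Mul(Add(-30, l), Add(210, l)) (Function('v')(l) = Mul(Add(210, l), Add(-30, l)) = Mul(Add(-30, l), Add(210, l)))
Add(Function('v')(B), Mul(-1, -29596)) = Add(Add(-6300, Pow(-15, 2), Mul(180, -15)), Mul(-1, -29596)) = Add(Add(-6300, 225, -2700), 29596) = Add(-8775, 29596) = 20821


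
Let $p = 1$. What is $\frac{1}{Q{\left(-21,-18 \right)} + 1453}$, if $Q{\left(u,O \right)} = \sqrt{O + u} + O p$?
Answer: $\frac{1435}{2059264} - \frac{i \sqrt{39}}{2059264} \approx 0.00069685 - 3.0326 \cdot 10^{-6} i$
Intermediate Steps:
$Q{\left(u,O \right)} = O + \sqrt{O + u}$ ($Q{\left(u,O \right)} = \sqrt{O + u} + O 1 = \sqrt{O + u} + O = O + \sqrt{O + u}$)
$\frac{1}{Q{\left(-21,-18 \right)} + 1453} = \frac{1}{\left(-18 + \sqrt{-18 - 21}\right) + 1453} = \frac{1}{\left(-18 + \sqrt{-39}\right) + 1453} = \frac{1}{\left(-18 + i \sqrt{39}\right) + 1453} = \frac{1}{1435 + i \sqrt{39}}$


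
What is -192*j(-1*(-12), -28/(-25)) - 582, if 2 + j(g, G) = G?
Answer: -10326/25 ≈ -413.04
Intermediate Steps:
j(g, G) = -2 + G
-192*j(-1*(-12), -28/(-25)) - 582 = -192*(-2 - 28/(-25)) - 582 = -192*(-2 - 28*(-1/25)) - 582 = -192*(-2 + 28/25) - 582 = -192*(-22/25) - 582 = 4224/25 - 582 = -10326/25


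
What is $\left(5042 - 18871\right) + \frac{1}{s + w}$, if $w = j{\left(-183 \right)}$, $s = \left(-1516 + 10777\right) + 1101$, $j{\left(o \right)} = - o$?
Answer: $- \frac{145826804}{10545} \approx -13829.0$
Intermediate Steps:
$s = 10362$ ($s = 9261 + 1101 = 10362$)
$w = 183$ ($w = \left(-1\right) \left(-183\right) = 183$)
$\left(5042 - 18871\right) + \frac{1}{s + w} = \left(5042 - 18871\right) + \frac{1}{10362 + 183} = -13829 + \frac{1}{10545} = - \frac{145826804}{10545}$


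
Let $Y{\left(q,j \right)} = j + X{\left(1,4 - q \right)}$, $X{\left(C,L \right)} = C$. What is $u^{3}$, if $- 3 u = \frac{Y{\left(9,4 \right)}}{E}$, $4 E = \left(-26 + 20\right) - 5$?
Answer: $\frac{8000}{35937} \approx 0.22261$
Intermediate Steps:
$Y{\left(q,j \right)} = 1 + j$ ($Y{\left(q,j \right)} = j + 1 = 1 + j$)
$E = - \frac{11}{4}$ ($E = \frac{\left(-26 + 20\right) - 5}{4} = \frac{-6 - 5}{4} = \frac{1}{4} \left(-11\right) = - \frac{11}{4} \approx -2.75$)
$u = \frac{20}{33}$ ($u = - \frac{\left(1 + 4\right) \frac{1}{- \frac{11}{4}}}{3} = - \frac{5 \left(- \frac{4}{11}\right)}{3} = \left(- \frac{1}{3}\right) \left(- \frac{20}{11}\right) = \frac{20}{33} \approx 0.60606$)
$u^{3} = \left(\frac{20}{33}\right)^{3} = \frac{8000}{35937}$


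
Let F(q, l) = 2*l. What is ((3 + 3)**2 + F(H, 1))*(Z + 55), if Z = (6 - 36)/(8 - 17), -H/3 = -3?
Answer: 6650/3 ≈ 2216.7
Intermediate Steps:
H = 9 (H = -3*(-3) = 9)
Z = 10/3 (Z = -30/(-9) = -30*(-1/9) = 10/3 ≈ 3.3333)
((3 + 3)**2 + F(H, 1))*(Z + 55) = ((3 + 3)**2 + 2*1)*(10/3 + 55) = (6**2 + 2)*(175/3) = (36 + 2)*(175/3) = 38*(175/3) = 6650/3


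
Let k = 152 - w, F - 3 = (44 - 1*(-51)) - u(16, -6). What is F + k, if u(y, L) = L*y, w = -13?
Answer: 359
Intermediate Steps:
F = 194 (F = 3 + ((44 - 1*(-51)) - (-6)*16) = 3 + ((44 + 51) - 1*(-96)) = 3 + (95 + 96) = 3 + 191 = 194)
k = 165 (k = 152 - 1*(-13) = 152 + 13 = 165)
F + k = 194 + 165 = 359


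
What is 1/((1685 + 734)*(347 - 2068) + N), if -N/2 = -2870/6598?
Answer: -3299/13734060731 ≈ -2.4021e-7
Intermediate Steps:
N = 2870/3299 (N = -(-5740)/6598 = -2*(-1435/3299) = 2870/3299 ≈ 0.86996)
1/((1685 + 734)*(347 - 2068) + N) = 1/((1685 + 734)*(347 - 2068) + 2870/3299) = 1/(2419*(-1721) + 2870/3299) = 1/(-4163099 + 2870/3299) = 1/(-13734060731/3299) = -3299/13734060731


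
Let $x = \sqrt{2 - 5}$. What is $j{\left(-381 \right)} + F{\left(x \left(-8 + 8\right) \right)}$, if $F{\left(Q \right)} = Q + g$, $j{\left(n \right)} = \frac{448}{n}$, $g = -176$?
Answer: $- \frac{67504}{381} \approx -177.18$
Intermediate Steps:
$x = i \sqrt{3}$ ($x = \sqrt{-3} = i \sqrt{3} \approx 1.732 i$)
$F{\left(Q \right)} = -176 + Q$ ($F{\left(Q \right)} = Q - 176 = -176 + Q$)
$j{\left(-381 \right)} + F{\left(x \left(-8 + 8\right) \right)} = \frac{448}{-381} - \left(176 - i \sqrt{3} \left(-8 + 8\right)\right) = 448 \left(- \frac{1}{381}\right) - \left(176 - i \sqrt{3} \cdot 0\right) = - \frac{448}{381} + \left(-176 + 0\right) = - \frac{448}{381} - 176 = - \frac{67504}{381}$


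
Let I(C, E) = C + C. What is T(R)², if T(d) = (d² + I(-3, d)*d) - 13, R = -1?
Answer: 36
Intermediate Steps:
I(C, E) = 2*C
T(d) = -13 + d² - 6*d (T(d) = (d² + (2*(-3))*d) - 13 = (d² - 6*d) - 13 = -13 + d² - 6*d)
T(R)² = (-13 + (-1)² - 6*(-1))² = (-13 + 1 + 6)² = (-6)² = 36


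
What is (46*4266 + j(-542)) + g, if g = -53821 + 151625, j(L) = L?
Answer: 293498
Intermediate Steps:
g = 97804
(46*4266 + j(-542)) + g = (46*4266 - 542) + 97804 = (196236 - 542) + 97804 = 195694 + 97804 = 293498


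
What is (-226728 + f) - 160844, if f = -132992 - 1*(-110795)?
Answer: -409769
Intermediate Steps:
f = -22197 (f = -132992 + 110795 = -22197)
(-226728 + f) - 160844 = (-226728 - 22197) - 160844 = -248925 - 160844 = -409769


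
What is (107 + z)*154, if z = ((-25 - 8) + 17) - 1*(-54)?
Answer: 22330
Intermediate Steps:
z = 38 (z = (-33 + 17) + 54 = -16 + 54 = 38)
(107 + z)*154 = (107 + 38)*154 = 145*154 = 22330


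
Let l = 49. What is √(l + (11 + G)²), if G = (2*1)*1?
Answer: √218 ≈ 14.765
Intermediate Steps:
G = 2 (G = 2*1 = 2)
√(l + (11 + G)²) = √(49 + (11 + 2)²) = √(49 + 13²) = √(49 + 169) = √218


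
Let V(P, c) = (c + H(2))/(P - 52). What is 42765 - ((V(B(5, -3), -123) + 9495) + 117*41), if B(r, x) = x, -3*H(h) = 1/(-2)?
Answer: 854123/30 ≈ 28471.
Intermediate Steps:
H(h) = 1/6 (H(h) = -1/(3*(-2)) = -(-1)/(3*2) = -1/3*(-1/2) = 1/6)
V(P, c) = (1/6 + c)/(-52 + P) (V(P, c) = (c + 1/6)/(P - 52) = (1/6 + c)/(-52 + P))
42765 - ((V(B(5, -3), -123) + 9495) + 117*41) = 42765 - (((1/6 - 123)/(-52 - 3) + 9495) + 117*41) = 42765 - ((-737/6/(-55) + 9495) + 4797) = 42765 - ((-1/55*(-737/6) + 9495) + 4797) = 42765 - ((67/30 + 9495) + 4797) = 42765 - (284917/30 + 4797) = 42765 - 1*428827/30 = 42765 - 428827/30 = 854123/30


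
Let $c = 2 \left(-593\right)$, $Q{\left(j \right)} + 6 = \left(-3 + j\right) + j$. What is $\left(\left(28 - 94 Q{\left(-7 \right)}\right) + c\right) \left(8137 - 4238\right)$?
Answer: $3914596$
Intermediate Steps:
$Q{\left(j \right)} = -9 + 2 j$ ($Q{\left(j \right)} = -6 + \left(\left(-3 + j\right) + j\right) = -6 + \left(-3 + 2 j\right) = -9 + 2 j$)
$c = -1186$
$\left(\left(28 - 94 Q{\left(-7 \right)}\right) + c\right) \left(8137 - 4238\right) = \left(\left(28 - 94 \left(-9 + 2 \left(-7\right)\right)\right) - 1186\right) \left(8137 - 4238\right) = \left(\left(28 - 94 \left(-9 - 14\right)\right) - 1186\right) 3899 = \left(\left(28 - -2162\right) - 1186\right) 3899 = \left(\left(28 + 2162\right) - 1186\right) 3899 = \left(2190 - 1186\right) 3899 = 1004 \cdot 3899 = 3914596$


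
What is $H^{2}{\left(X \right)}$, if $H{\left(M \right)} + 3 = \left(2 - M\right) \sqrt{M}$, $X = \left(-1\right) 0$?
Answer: $9$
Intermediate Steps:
$X = 0$
$H{\left(M \right)} = -3 + \sqrt{M} \left(2 - M\right)$ ($H{\left(M \right)} = -3 + \left(2 - M\right) \sqrt{M} = -3 + \sqrt{M} \left(2 - M\right)$)
$H^{2}{\left(X \right)} = \left(-3 - 0^{\frac{3}{2}} + 2 \sqrt{0}\right)^{2} = \left(-3 - 0 + 2 \cdot 0\right)^{2} = \left(-3 + 0 + 0\right)^{2} = \left(-3\right)^{2} = 9$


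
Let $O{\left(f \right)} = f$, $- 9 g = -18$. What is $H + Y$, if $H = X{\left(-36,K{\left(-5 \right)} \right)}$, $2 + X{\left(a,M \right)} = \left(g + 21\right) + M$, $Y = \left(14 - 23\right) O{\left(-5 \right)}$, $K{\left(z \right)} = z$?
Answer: $61$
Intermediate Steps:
$g = 2$ ($g = \left(- \frac{1}{9}\right) \left(-18\right) = 2$)
$Y = 45$ ($Y = \left(14 - 23\right) \left(-5\right) = \left(-9\right) \left(-5\right) = 45$)
$X{\left(a,M \right)} = 21 + M$ ($X{\left(a,M \right)} = -2 + \left(\left(2 + 21\right) + M\right) = -2 + \left(23 + M\right) = 21 + M$)
$H = 16$ ($H = 21 - 5 = 16$)
$H + Y = 16 + 45 = 61$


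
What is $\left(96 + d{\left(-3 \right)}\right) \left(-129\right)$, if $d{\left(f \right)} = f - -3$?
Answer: $-12384$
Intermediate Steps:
$d{\left(f \right)} = 3 + f$ ($d{\left(f \right)} = f + 3 = 3 + f$)
$\left(96 + d{\left(-3 \right)}\right) \left(-129\right) = \left(96 + \left(3 - 3\right)\right) \left(-129\right) = \left(96 + 0\right) \left(-129\right) = 96 \left(-129\right) = -12384$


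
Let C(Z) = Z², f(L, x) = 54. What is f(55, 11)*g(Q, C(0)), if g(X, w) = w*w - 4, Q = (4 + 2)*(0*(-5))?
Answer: -216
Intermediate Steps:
Q = 0 (Q = 6*0 = 0)
g(X, w) = -4 + w² (g(X, w) = w² - 4 = -4 + w²)
f(55, 11)*g(Q, C(0)) = 54*(-4 + (0²)²) = 54*(-4 + 0²) = 54*(-4 + 0) = 54*(-4) = -216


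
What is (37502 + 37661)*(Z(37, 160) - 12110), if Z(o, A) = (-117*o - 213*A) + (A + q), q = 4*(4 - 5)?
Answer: -3785434169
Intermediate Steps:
q = -4 (q = 4*(-1) = -4)
Z(o, A) = -4 - 212*A - 117*o (Z(o, A) = (-117*o - 213*A) + (A - 4) = (-213*A - 117*o) + (-4 + A) = -4 - 212*A - 117*o)
(37502 + 37661)*(Z(37, 160) - 12110) = (37502 + 37661)*((-4 - 212*160 - 117*37) - 12110) = 75163*((-4 - 33920 - 4329) - 12110) = 75163*(-38253 - 12110) = 75163*(-50363) = -3785434169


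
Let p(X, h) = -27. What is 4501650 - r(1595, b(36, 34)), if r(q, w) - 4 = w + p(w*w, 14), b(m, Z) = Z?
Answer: 4501639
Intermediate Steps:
r(q, w) = -23 + w (r(q, w) = 4 + (w - 27) = 4 + (-27 + w) = -23 + w)
4501650 - r(1595, b(36, 34)) = 4501650 - (-23 + 34) = 4501650 - 1*11 = 4501650 - 11 = 4501639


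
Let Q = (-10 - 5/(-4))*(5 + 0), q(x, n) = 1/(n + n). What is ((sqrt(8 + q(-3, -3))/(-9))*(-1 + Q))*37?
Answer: 6623*sqrt(282)/216 ≈ 514.90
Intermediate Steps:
q(x, n) = 1/(2*n)
Q = -175/4 (Q = (-10 - 5*(-1/4))*5 = (-10 + 5/4)*5 = -35/4*5 = -175/4 ≈ -43.750)
((sqrt(8 + q(-3, -3))/(-9))*(-1 + Q))*37 = ((sqrt(8 + (1/2)/(-3))/(-9))*(-1 - 175/4))*37 = ((sqrt(8 + (1/2)*(-1/3))*(-1/9))*(-179/4))*37 = ((sqrt(8 - 1/6)*(-1/9))*(-179/4))*37 = ((sqrt(47/6)*(-1/9))*(-179/4))*37 = (((sqrt(282)/6)*(-1/9))*(-179/4))*37 = (-sqrt(282)/54*(-179/4))*37 = (179*sqrt(282)/216)*37 = 6623*sqrt(282)/216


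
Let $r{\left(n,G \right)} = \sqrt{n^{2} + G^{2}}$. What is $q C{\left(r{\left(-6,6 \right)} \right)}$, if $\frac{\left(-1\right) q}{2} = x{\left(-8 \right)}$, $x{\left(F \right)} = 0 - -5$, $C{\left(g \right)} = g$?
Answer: $- 60 \sqrt{2} \approx -84.853$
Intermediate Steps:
$r{\left(n,G \right)} = \sqrt{G^{2} + n^{2}}$
$x{\left(F \right)} = 5$ ($x{\left(F \right)} = 0 + 5 = 5$)
$q = -10$ ($q = \left(-2\right) 5 = -10$)
$q C{\left(r{\left(-6,6 \right)} \right)} = - 10 \sqrt{6^{2} + \left(-6\right)^{2}} = - 10 \sqrt{36 + 36} = - 10 \sqrt{72} = - 10 \cdot 6 \sqrt{2} = - 60 \sqrt{2}$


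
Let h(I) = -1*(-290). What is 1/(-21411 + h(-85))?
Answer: -1/21121 ≈ -4.7346e-5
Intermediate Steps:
h(I) = 290
1/(-21411 + h(-85)) = 1/(-21411 + 290) = 1/(-21121) = -1/21121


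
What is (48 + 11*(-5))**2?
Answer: 49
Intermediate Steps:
(48 + 11*(-5))**2 = (48 - 55)**2 = (-7)**2 = 49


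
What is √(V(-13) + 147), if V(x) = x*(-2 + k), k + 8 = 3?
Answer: √238 ≈ 15.427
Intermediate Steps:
k = -5 (k = -8 + 3 = -5)
V(x) = -7*x (V(x) = x*(-2 - 5) = x*(-7) = -7*x)
√(V(-13) + 147) = √(-7*(-13) + 147) = √(91 + 147) = √238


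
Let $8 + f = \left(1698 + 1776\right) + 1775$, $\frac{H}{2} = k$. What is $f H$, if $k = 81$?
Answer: $849042$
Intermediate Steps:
$H = 162$ ($H = 2 \cdot 81 = 162$)
$f = 5241$ ($f = -8 + \left(\left(1698 + 1776\right) + 1775\right) = -8 + \left(3474 + 1775\right) = -8 + 5249 = 5241$)
$f H = 5241 \cdot 162 = 849042$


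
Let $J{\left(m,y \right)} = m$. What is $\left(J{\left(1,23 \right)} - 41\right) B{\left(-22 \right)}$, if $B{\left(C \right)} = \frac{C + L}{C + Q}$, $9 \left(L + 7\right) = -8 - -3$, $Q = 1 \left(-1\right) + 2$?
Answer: $- \frac{1520}{27} \approx -56.296$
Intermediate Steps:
$Q = 1$ ($Q = -1 + 2 = 1$)
$L = - \frac{68}{9}$ ($L = -7 + \frac{-8 - -3}{9} = -7 + \frac{-8 + 3}{9} = -7 + \frac{1}{9} \left(-5\right) = -7 - \frac{5}{9} = - \frac{68}{9} \approx -7.5556$)
$B{\left(C \right)} = \frac{- \frac{68}{9} + C}{1 + C}$ ($B{\left(C \right)} = \frac{C - \frac{68}{9}}{C + 1} = \frac{- \frac{68}{9} + C}{1 + C}$)
$\left(J{\left(1,23 \right)} - 41\right) B{\left(-22 \right)} = \left(1 - 41\right) \frac{- \frac{68}{9} - 22}{1 - 22} = - 40 \frac{1}{-21} \left(- \frac{266}{9}\right) = - 40 \left(\left(- \frac{1}{21}\right) \left(- \frac{266}{9}\right)\right) = \left(-40\right) \frac{38}{27} = - \frac{1520}{27}$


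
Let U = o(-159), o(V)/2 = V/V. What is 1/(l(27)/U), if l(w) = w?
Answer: 2/27 ≈ 0.074074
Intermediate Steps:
o(V) = 2 (o(V) = 2*(V/V) = 2*1 = 2)
U = 2
1/(l(27)/U) = 1/(27/2) = 2/27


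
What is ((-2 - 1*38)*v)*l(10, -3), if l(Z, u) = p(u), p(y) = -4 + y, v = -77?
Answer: -21560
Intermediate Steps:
l(Z, u) = -4 + u
((-2 - 1*38)*v)*l(10, -3) = ((-2 - 1*38)*(-77))*(-4 - 3) = ((-2 - 38)*(-77))*(-7) = -40*(-77)*(-7) = 3080*(-7) = -21560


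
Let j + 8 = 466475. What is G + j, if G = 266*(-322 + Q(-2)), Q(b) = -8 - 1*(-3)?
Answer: 379485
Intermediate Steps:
Q(b) = -5 (Q(b) = -8 + 3 = -5)
j = 466467 (j = -8 + 466475 = 466467)
G = -86982 (G = 266*(-322 - 5) = 266*(-327) = -86982)
G + j = -86982 + 466467 = 379485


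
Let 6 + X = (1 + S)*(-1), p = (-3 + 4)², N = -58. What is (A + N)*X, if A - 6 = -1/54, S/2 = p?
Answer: 2809/6 ≈ 468.17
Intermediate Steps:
p = 1 (p = 1² = 1)
S = 2 (S = 2*1 = 2)
A = 323/54 (A = 6 - 1/54 = 323/54 ≈ 5.9815)
X = -9 (X = -6 + (1 + 2)*(-1) = -6 + 3*(-1) = -6 - 3 = -9)
(A + N)*X = (323/54 - 58)*(-9) = -2809/54*(-9) = 2809/6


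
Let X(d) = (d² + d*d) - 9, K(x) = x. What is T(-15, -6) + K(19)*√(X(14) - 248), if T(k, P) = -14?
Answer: -14 + 57*√15 ≈ 206.76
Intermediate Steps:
X(d) = -9 + 2*d² (X(d) = (d² + d²) - 9 = 2*d² - 9 = -9 + 2*d²)
T(-15, -6) + K(19)*√(X(14) - 248) = -14 + 19*√((-9 + 2*14²) - 248) = -14 + 19*√((-9 + 2*196) - 248) = -14 + 19*√((-9 + 392) - 248) = -14 + 19*√(383 - 248) = -14 + 19*√135 = -14 + 19*(3*√15) = -14 + 57*√15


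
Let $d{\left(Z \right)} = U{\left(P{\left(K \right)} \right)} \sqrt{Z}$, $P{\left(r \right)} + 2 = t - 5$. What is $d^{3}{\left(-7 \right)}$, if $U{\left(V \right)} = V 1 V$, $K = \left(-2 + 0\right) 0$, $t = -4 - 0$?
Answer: $- 12400927 i \sqrt{7} \approx - 3.281 \cdot 10^{7} i$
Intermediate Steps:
$t = -4$ ($t = -4 + 0 = -4$)
$K = 0$ ($K = \left(-2\right) 0 = 0$)
$P{\left(r \right)} = -11$ ($P{\left(r \right)} = -2 - 9 = -11$)
$U{\left(V \right)} = V^{2}$ ($U{\left(V \right)} = V V = V^{2}$)
$d{\left(Z \right)} = 121 \sqrt{Z}$ ($d{\left(Z \right)} = \left(-11\right)^{2} \sqrt{Z} = 121 \sqrt{Z}$)
$d^{3}{\left(-7 \right)} = \left(121 \sqrt{-7}\right)^{3} = \left(121 i \sqrt{7}\right)^{3} = - 12400927 i \sqrt{7}$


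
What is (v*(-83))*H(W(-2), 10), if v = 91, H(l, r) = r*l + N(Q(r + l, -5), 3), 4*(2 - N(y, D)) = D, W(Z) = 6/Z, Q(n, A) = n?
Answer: 868595/4 ≈ 2.1715e+5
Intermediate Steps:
N(y, D) = 2 - D/4
H(l, r) = 5/4 + l*r (H(l, r) = r*l + (2 - 1/4*3) = l*r + (2 - 3/4) = l*r + 5/4 = 5/4 + l*r)
(v*(-83))*H(W(-2), 10) = (91*(-83))*(5/4 + (6/(-2))*10) = -7553*(5/4 + (6*(-1/2))*10) = -7553*(5/4 - 3*10) = -7553*(5/4 - 30) = -7553*(-115/4) = 868595/4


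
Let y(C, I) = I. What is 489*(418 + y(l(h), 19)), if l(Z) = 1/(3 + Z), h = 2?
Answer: 213693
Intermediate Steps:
489*(418 + y(l(h), 19)) = 489*(418 + 19) = 489*437 = 213693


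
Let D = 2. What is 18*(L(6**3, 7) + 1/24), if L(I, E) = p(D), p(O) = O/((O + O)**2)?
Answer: 3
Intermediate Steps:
p(O) = 1/(4*O) (p(O) = O/((2*O)**2) = O/((4*O**2)) = O*(1/(4*O**2)) = 1/(4*O))
L(I, E) = 1/8 (L(I, E) = (1/4)/2 = (1/4)*(1/2) = 1/8)
18*(L(6**3, 7) + 1/24) = 18*(1/8 + 1/24) = 18*(1/6) = 3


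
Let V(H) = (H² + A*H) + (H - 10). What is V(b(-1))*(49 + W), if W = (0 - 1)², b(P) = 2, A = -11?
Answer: -1300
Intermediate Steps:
W = 1 (W = (-1)² = 1)
V(H) = -10 + H² - 10*H (V(H) = (H² - 11*H) + (H - 10) = (H² - 11*H) + (-10 + H) = -10 + H² - 10*H)
V(b(-1))*(49 + W) = (-10 + 2² - 10*2)*(49 + 1) = (-10 + 4 - 20)*50 = -26*50 = -1300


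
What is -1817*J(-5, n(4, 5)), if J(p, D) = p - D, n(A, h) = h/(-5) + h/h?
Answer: 9085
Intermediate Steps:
n(A, h) = 1 - h/5 (n(A, h) = h*(-⅕) + 1 = -h/5 + 1 = 1 - h/5)
-1817*J(-5, n(4, 5)) = -1817*(-5 - (1 - ⅕*5)) = -1817*(-5 - (1 - 1)) = -1817*(-5 - 1*0) = -1817*(-5 + 0) = -1817*(-5) = 9085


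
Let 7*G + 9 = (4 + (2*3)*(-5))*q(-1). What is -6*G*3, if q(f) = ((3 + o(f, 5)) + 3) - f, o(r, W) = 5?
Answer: 5778/7 ≈ 825.43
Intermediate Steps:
q(f) = 11 - f (q(f) = ((3 + 5) + 3) - f = (8 + 3) - f = 11 - f)
G = -321/7 (G = -9/7 + ((4 + (2*3)*(-5))*(11 - 1*(-1)))/7 = -9/7 + ((4 + 6*(-5))*(11 + 1))/7 = -9/7 + ((4 - 30)*12)/7 = -9/7 + (-26*12)/7 = -9/7 + (⅐)*(-312) = -9/7 - 312/7 = -321/7 ≈ -45.857)
-6*G*3 = -6*(-321/7)*3 = (1926/7)*3 = 5778/7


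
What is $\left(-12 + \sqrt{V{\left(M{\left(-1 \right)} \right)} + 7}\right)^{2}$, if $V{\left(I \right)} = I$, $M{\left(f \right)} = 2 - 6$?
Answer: $\left(12 - \sqrt{3}\right)^{2} \approx 105.43$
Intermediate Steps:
$M{\left(f \right)} = -4$ ($M{\left(f \right)} = 2 - 6 = -4$)
$\left(-12 + \sqrt{V{\left(M{\left(-1 \right)} \right)} + 7}\right)^{2} = \left(-12 + \sqrt{-4 + 7}\right)^{2} = \left(-12 + \sqrt{3}\right)^{2}$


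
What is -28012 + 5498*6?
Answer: 4976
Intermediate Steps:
-28012 + 5498*6 = -28012 + 32988 = 4976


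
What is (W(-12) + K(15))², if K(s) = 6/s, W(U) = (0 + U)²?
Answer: 521284/25 ≈ 20851.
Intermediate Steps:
W(U) = U²
(W(-12) + K(15))² = ((-12)² + 6/15)² = (144 + 6*(1/15))² = (144 + ⅖)² = (722/5)² = 521284/25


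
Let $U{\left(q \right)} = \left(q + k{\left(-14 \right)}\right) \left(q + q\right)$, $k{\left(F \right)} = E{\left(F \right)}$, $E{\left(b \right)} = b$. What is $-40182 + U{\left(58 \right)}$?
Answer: $-35078$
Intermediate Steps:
$k{\left(F \right)} = F$
$U{\left(q \right)} = 2 q \left(-14 + q\right)$ ($U{\left(q \right)} = \left(q - 14\right) \left(q + q\right) = \left(-14 + q\right) 2 q = 2 q \left(-14 + q\right)$)
$-40182 + U{\left(58 \right)} = -40182 + 2 \cdot 58 \left(-14 + 58\right) = -40182 + 2 \cdot 58 \cdot 44 = -40182 + 5104 = -35078$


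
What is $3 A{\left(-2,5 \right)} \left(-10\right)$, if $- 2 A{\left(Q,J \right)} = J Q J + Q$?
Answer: $-780$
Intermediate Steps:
$A{\left(Q,J \right)} = - \frac{Q}{2} - \frac{Q J^{2}}{2}$ ($A{\left(Q,J \right)} = - \frac{J Q J + Q}{2} = - \frac{Q J^{2} + Q}{2} = - \frac{Q + Q J^{2}}{2} = - \frac{Q}{2} - \frac{Q J^{2}}{2}$)
$3 A{\left(-2,5 \right)} \left(-10\right) = 3 \left(\left(- \frac{1}{2}\right) \left(-2\right) \left(1 + 5^{2}\right)\right) \left(-10\right) = 3 \left(\left(- \frac{1}{2}\right) \left(-2\right) \left(1 + 25\right)\right) \left(-10\right) = 3 \left(\left(- \frac{1}{2}\right) \left(-2\right) 26\right) \left(-10\right) = 3 \cdot 26 \left(-10\right) = 78 \left(-10\right) = -780$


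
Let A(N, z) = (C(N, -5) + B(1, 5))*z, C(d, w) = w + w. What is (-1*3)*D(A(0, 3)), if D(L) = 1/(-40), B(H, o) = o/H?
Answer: 3/40 ≈ 0.075000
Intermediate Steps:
C(d, w) = 2*w
A(N, z) = -5*z (A(N, z) = (2*(-5) + 5/1)*z = (-10 + 5*1)*z = (-10 + 5)*z = -5*z)
D(L) = -1/40
(-1*3)*D(A(0, 3)) = -1*3*(-1/40) = -3*(-1/40) = 3/40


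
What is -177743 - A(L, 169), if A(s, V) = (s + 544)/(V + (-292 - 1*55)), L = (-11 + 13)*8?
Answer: -15818847/89 ≈ -1.7774e+5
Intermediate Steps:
L = 16 (L = 2*8 = 16)
A(s, V) = (544 + s)/(-347 + V) (A(s, V) = (544 + s)/(V + (-292 - 55)) = (544 + s)/(V - 347) = (544 + s)/(-347 + V))
-177743 - A(L, 169) = -177743 - (544 + 16)/(-347 + 169) = -177743 - 560/(-178) = -177743 - (-1)*560/178 = -177743 - 1*(-280/89) = -177743 + 280/89 = -15818847/89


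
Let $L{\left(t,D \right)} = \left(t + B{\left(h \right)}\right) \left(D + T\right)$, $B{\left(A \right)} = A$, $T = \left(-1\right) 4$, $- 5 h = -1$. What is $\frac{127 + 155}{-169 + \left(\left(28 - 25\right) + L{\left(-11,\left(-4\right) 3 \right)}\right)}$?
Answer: $\frac{705}{17} \approx 41.471$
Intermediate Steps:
$h = \frac{1}{5}$ ($h = \left(- \frac{1}{5}\right) \left(-1\right) = \frac{1}{5} \approx 0.2$)
$T = -4$
$L{\left(t,D \right)} = \left(-4 + D\right) \left(\frac{1}{5} + t\right)$ ($L{\left(t,D \right)} = \left(t + \frac{1}{5}\right) \left(D - 4\right) = \left(\frac{1}{5} + t\right) \left(-4 + D\right) = \left(-4 + D\right) \left(\frac{1}{5} + t\right)$)
$\frac{127 + 155}{-169 + \left(\left(28 - 25\right) + L{\left(-11,\left(-4\right) 3 \right)}\right)} = \frac{127 + 155}{-169 + \left(\left(28 - 25\right) + \left(- \frac{4}{5} - -44 + \frac{\left(-4\right) 3}{5} + \left(-4\right) 3 \left(-11\right)\right)\right)} = \frac{282}{-169 + \left(3 + \left(- \frac{4}{5} + 44 + \frac{1}{5} \left(-12\right) - -132\right)\right)} = \frac{282}{-169 + \left(3 + \left(- \frac{4}{5} + 44 - \frac{12}{5} + 132\right)\right)} = \frac{282}{-169 + \left(3 + \frac{864}{5}\right)} = \frac{282}{-169 + \frac{879}{5}} = \frac{282}{\frac{34}{5}} = 282 \cdot \frac{5}{34} = \frac{705}{17}$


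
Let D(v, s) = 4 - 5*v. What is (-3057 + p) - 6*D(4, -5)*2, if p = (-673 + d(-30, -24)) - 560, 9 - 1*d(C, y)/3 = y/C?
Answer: -20367/5 ≈ -4073.4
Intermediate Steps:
d(C, y) = 27 - 3*y/C
p = -6042/5 (p = (-673 + (27 - 3*(-24)/(-30))) - 560 = (-673 + (27 - 3*(-24)*(-1/30))) - 560 = (-673 + (27 - 12/5)) - 560 = (-673 + 123/5) - 560 = -3242/5 - 560 = -6042/5 ≈ -1208.4)
(-3057 + p) - 6*D(4, -5)*2 = (-3057 - 6042/5) - 6*(4 - 5*4)*2 = -21327/5 - 6*(4 - 20)*2 = -21327/5 - 6*(-16)*2 = -21327/5 + 96*2 = -21327/5 + 192 = -20367/5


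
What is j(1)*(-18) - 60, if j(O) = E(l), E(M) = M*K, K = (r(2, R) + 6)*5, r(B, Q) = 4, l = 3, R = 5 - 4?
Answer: -2760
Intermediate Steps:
R = 1
K = 50 (K = (4 + 6)*5 = 10*5 = 50)
E(M) = 50*M (E(M) = M*50 = 50*M)
j(O) = 150 (j(O) = 50*3 = 150)
j(1)*(-18) - 60 = 150*(-18) - 60 = -2700 - 60 = -2760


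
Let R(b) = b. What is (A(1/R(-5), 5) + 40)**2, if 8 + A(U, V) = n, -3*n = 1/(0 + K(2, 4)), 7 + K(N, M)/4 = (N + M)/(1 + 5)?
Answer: 5313025/5184 ≈ 1024.9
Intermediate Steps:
K(N, M) = -28 + 2*M/3 + 2*N/3 (K(N, M) = -28 + 4*((N + M)/(1 + 5)) = -28 + 4*((M + N)/6) = -28 + 4*((M + N)*(1/6)) = -28 + 4*(M/6 + N/6) = -28 + (2*M/3 + 2*N/3) = -28 + 2*M/3 + 2*N/3)
n = 1/72 (n = -1/(3*(0 + (-28 + (2/3)*4 + (2/3)*2))) = -1/(3*(0 + (-28 + 8/3 + 4/3))) = -1/(3*(0 - 24)) = -1/3/(-24) = -1/3*(-1/24) = 1/72 ≈ 0.013889)
A(U, V) = -575/72 (A(U, V) = -8 + 1/72 = -575/72)
(A(1/R(-5), 5) + 40)**2 = (-575/72 + 40)**2 = (2305/72)**2 = 5313025/5184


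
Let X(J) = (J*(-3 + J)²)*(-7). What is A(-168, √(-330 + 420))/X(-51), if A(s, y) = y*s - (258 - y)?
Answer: -43/173502 - 167*√10/347004 ≈ -0.0017697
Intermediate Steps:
A(s, y) = -258 + y + s*y (A(s, y) = s*y + (-258 + y) = -258 + y + s*y)
X(J) = -7*J*(-3 + J)²
A(-168, √(-330 + 420))/X(-51) = (-258 + √(-330 + 420) - 168*√(-330 + 420))/((-7*(-51)*(-3 - 51)²)) = (-258 + √90 - 504*√10)/((-7*(-51)*(-54)²)) = (-258 + 3*√10 - 504*√10)/((-7*(-51)*2916)) = (-258 + 3*√10 - 504*√10)/1041012 = (-258 - 501*√10)*(1/1041012) = -43/173502 - 167*√10/347004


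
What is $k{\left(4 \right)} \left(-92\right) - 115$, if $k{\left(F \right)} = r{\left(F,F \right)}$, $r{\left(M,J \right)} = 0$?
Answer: $-115$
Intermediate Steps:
$k{\left(F \right)} = 0$
$k{\left(4 \right)} \left(-92\right) - 115 = 0 \left(-92\right) - 115 = 0 - 115 = -115$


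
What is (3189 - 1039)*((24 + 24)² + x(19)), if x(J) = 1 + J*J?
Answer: 5731900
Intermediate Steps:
x(J) = 1 + J²
(3189 - 1039)*((24 + 24)² + x(19)) = (3189 - 1039)*((24 + 24)² + (1 + 19²)) = 2150*(48² + (1 + 361)) = 2150*(2304 + 362) = 2150*2666 = 5731900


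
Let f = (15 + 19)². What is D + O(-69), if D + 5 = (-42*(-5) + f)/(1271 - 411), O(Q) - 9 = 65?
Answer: 30353/430 ≈ 70.588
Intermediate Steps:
O(Q) = 74 (O(Q) = 9 + 65 = 74)
f = 1156 (f = 34² = 1156)
D = -1467/430 (D = -5 + (-42*(-5) + 1156)/(1271 - 411) = -5 + (210 + 1156)/860 = -5 + 1366*(1/860) = -5 + 683/430 = -1467/430 ≈ -3.4116)
D + O(-69) = -1467/430 + 74 = 30353/430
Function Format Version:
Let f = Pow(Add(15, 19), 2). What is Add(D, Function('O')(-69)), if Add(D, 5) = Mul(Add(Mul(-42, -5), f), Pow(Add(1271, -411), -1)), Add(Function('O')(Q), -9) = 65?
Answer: Rational(30353, 430) ≈ 70.588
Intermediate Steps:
Function('O')(Q) = 74 (Function('O')(Q) = Add(9, 65) = 74)
f = 1156 (f = Pow(34, 2) = 1156)
D = Rational(-1467, 430) (D = Add(-5, Mul(Add(Mul(-42, -5), 1156), Pow(Add(1271, -411), -1))) = Add(-5, Mul(Add(210, 1156), Pow(860, -1))) = Add(-5, Mul(1366, Rational(1, 860))) = Add(-5, Rational(683, 430)) = Rational(-1467, 430) ≈ -3.4116)
Add(D, Function('O')(-69)) = Add(Rational(-1467, 430), 74) = Rational(30353, 430)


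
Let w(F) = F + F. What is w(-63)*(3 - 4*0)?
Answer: -378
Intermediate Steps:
w(F) = 2*F
w(-63)*(3 - 4*0) = (2*(-63))*(3 - 4*0) = -126*(3 + 0) = -126*3 = -378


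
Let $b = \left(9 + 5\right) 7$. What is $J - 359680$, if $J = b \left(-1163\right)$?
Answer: $-473654$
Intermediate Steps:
$b = 98$ ($b = 14 \cdot 7 = 98$)
$J = -113974$ ($J = 98 \left(-1163\right) = -113974$)
$J - 359680 = -113974 - 359680 = -473654$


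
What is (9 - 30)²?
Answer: 441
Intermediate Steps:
(9 - 30)² = (-21)² = 441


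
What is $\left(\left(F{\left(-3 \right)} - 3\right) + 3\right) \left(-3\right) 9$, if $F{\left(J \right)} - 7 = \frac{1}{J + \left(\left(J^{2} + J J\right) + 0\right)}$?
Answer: $- \frac{954}{5} \approx -190.8$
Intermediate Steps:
$F{\left(J \right)} = 7 + \frac{1}{J + 2 J^{2}}$ ($F{\left(J \right)} = 7 + \frac{1}{J + \left(\left(J^{2} + J J\right) + 0\right)} = 7 + \frac{1}{J + \left(\left(J^{2} + J^{2}\right) + 0\right)} = 7 + \frac{1}{J + \left(2 J^{2} + 0\right)} = 7 + \frac{1}{J + 2 J^{2}}$)
$\left(\left(F{\left(-3 \right)} - 3\right) + 3\right) \left(-3\right) 9 = \left(\left(\frac{1 + 7 \left(-3\right) + 14 \left(-3\right)^{2}}{\left(-3\right) \left(1 + 2 \left(-3\right)\right)} - 3\right) + 3\right) \left(-3\right) 9 = \left(\left(- \frac{1 - 21 + 14 \cdot 9}{3 \left(1 - 6\right)} - 3\right) + 3\right) \left(-3\right) 9 = \left(\left(- \frac{1 - 21 + 126}{3 \left(-5\right)} - 3\right) + 3\right) \left(-3\right) 9 = \left(\left(\left(- \frac{1}{3}\right) \left(- \frac{1}{5}\right) 106 - 3\right) + 3\right) \left(-3\right) 9 = \left(\left(\frac{106}{15} - 3\right) + 3\right) \left(-3\right) 9 = \left(\frac{61}{15} + 3\right) \left(-3\right) 9 = \frac{106}{15} \left(-3\right) 9 = \left(- \frac{106}{5}\right) 9 = - \frac{954}{5}$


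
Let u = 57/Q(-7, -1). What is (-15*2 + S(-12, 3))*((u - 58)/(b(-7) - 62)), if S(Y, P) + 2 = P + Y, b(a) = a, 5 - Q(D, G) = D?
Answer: -2911/92 ≈ -31.641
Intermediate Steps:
Q(D, G) = 5 - D
S(Y, P) = -2 + P + Y (S(Y, P) = -2 + (P + Y) = -2 + P + Y)
u = 19/4 (u = 57/(5 - 1*(-7)) = 57/(5 + 7) = 57/12 = 57*(1/12) = 19/4 ≈ 4.7500)
(-15*2 + S(-12, 3))*((u - 58)/(b(-7) - 62)) = (-15*2 + (-2 + 3 - 12))*((19/4 - 58)/(-7 - 62)) = (-30 - 11)*(-213/4/(-69)) = -(-8733)*(-1)/(4*69) = -41*71/92 = -2911/92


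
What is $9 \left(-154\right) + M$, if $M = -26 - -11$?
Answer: $-1401$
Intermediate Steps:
$M = -15$ ($M = -26 + 11 = -15$)
$9 \left(-154\right) + M = 9 \left(-154\right) - 15 = -1386 - 15 = -1401$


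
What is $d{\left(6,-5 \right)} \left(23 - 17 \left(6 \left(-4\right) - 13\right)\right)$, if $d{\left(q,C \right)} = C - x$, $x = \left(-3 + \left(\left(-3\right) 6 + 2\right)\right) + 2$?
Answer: $7824$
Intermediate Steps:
$x = -17$ ($x = \left(-3 + \left(-18 + 2\right)\right) + 2 = \left(-3 - 16\right) + 2 = -19 + 2 = -17$)
$d{\left(q,C \right)} = 17 + C$ ($d{\left(q,C \right)} = C - -17 = C + 17 = 17 + C$)
$d{\left(6,-5 \right)} \left(23 - 17 \left(6 \left(-4\right) - 13\right)\right) = \left(17 - 5\right) \left(23 - 17 \left(6 \left(-4\right) - 13\right)\right) = 12 \left(23 - 17 \left(-24 - 13\right)\right) = 12 \left(23 - -629\right) = 12 \left(23 + 629\right) = 12 \cdot 652 = 7824$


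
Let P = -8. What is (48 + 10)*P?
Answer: -464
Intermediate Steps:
(48 + 10)*P = (48 + 10)*(-8) = 58*(-8) = -464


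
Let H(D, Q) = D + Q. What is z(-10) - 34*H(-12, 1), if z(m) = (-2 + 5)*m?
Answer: 344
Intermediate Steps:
z(m) = 3*m
z(-10) - 34*H(-12, 1) = 3*(-10) - 34*(-12 + 1) = -30 - 34*(-11) = -30 + 374 = 344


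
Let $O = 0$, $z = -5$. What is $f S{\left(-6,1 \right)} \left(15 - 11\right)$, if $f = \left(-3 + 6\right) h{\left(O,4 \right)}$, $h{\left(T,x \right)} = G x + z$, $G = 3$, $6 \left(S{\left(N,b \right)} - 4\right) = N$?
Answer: $252$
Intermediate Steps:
$S{\left(N,b \right)} = 4 + \frac{N}{6}$
$h{\left(T,x \right)} = -5 + 3 x$ ($h{\left(T,x \right)} = 3 x - 5 = -5 + 3 x$)
$f = 21$ ($f = \left(-3 + 6\right) \left(-5 + 3 \cdot 4\right) = 3 \left(-5 + 12\right) = 3 \cdot 7 = 21$)
$f S{\left(-6,1 \right)} \left(15 - 11\right) = 21 \left(4 + \frac{1}{6} \left(-6\right)\right) \left(15 - 11\right) = 21 \left(4 - 1\right) \left(15 - 11\right) = 21 \cdot 3 \cdot 4 = 63 \cdot 4 = 252$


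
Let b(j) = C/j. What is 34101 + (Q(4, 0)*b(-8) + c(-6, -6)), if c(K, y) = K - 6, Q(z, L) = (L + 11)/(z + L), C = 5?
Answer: 1090793/32 ≈ 34087.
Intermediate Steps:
Q(z, L) = (11 + L)/(L + z)
c(K, y) = -6 + K
b(j) = 5/j
34101 + (Q(4, 0)*b(-8) + c(-6, -6)) = 34101 + (((11 + 0)/(0 + 4))*(5/(-8)) + (-6 - 6)) = 34101 + ((11/4)*(5*(-1/8)) - 12) = 34101 + (((1/4)*11)*(-5/8) - 12) = 34101 + ((11/4)*(-5/8) - 12) = 34101 + (-55/32 - 12) = 34101 - 439/32 = 1090793/32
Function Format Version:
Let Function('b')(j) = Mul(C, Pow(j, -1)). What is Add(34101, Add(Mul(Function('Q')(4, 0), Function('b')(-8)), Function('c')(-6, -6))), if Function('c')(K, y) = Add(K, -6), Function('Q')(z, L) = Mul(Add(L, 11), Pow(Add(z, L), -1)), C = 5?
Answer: Rational(1090793, 32) ≈ 34087.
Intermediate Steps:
Function('Q')(z, L) = Mul(Pow(Add(L, z), -1), Add(11, L)) (Function('Q')(z, L) = Mul(Add(11, L), Pow(Add(L, z), -1)) = Mul(Pow(Add(L, z), -1), Add(11, L)))
Function('c')(K, y) = Add(-6, K)
Function('b')(j) = Mul(5, Pow(j, -1))
Add(34101, Add(Mul(Function('Q')(4, 0), Function('b')(-8)), Function('c')(-6, -6))) = Add(34101, Add(Mul(Mul(Pow(Add(0, 4), -1), Add(11, 0)), Mul(5, Pow(-8, -1))), Add(-6, -6))) = Add(34101, Add(Mul(Mul(Pow(4, -1), 11), Mul(5, Rational(-1, 8))), -12)) = Add(34101, Add(Mul(Mul(Rational(1, 4), 11), Rational(-5, 8)), -12)) = Add(34101, Add(Mul(Rational(11, 4), Rational(-5, 8)), -12)) = Add(34101, Add(Rational(-55, 32), -12)) = Add(34101, Rational(-439, 32)) = Rational(1090793, 32)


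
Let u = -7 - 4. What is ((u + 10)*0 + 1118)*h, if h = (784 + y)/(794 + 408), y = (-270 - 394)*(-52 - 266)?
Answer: 118472224/601 ≈ 1.9713e+5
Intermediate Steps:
u = -11
y = 211152 (y = -664*(-318) = 211152)
h = 105968/601 (h = (784 + 211152)/(794 + 408) = 211936/1202 = 211936*(1/1202) = 105968/601 ≈ 176.32)
((u + 10)*0 + 1118)*h = ((-11 + 10)*0 + 1118)*(105968/601) = (-1*0 + 1118)*(105968/601) = (0 + 1118)*(105968/601) = 1118*(105968/601) = 118472224/601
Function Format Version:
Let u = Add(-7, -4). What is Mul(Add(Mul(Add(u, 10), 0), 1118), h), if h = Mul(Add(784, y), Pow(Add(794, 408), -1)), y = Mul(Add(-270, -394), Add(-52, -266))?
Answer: Rational(118472224, 601) ≈ 1.9713e+5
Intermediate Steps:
u = -11
y = 211152 (y = Mul(-664, -318) = 211152)
h = Rational(105968, 601) (h = Mul(Add(784, 211152), Pow(Add(794, 408), -1)) = Mul(211936, Pow(1202, -1)) = Mul(211936, Rational(1, 1202)) = Rational(105968, 601) ≈ 176.32)
Mul(Add(Mul(Add(u, 10), 0), 1118), h) = Mul(Add(Mul(Add(-11, 10), 0), 1118), Rational(105968, 601)) = Mul(Add(Mul(-1, 0), 1118), Rational(105968, 601)) = Mul(Add(0, 1118), Rational(105968, 601)) = Mul(1118, Rational(105968, 601)) = Rational(118472224, 601)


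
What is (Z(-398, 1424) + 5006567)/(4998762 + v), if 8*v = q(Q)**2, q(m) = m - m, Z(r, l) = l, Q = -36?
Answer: 5969/5958 ≈ 1.0018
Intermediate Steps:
q(m) = 0
v = 0 (v = (1/8)*0**2 = (1/8)*0 = 0)
(Z(-398, 1424) + 5006567)/(4998762 + v) = (1424 + 5006567)/(4998762 + 0) = 5007991/4998762 = 5007991*(1/4998762) = 5969/5958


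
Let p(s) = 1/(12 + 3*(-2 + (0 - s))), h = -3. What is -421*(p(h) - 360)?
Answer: 2272979/15 ≈ 1.5153e+5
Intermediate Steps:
p(s) = 1/(6 - 3*s) (p(s) = 1/(12 + 3*(-2 - s)) = 1/(12 + (-6 - 3*s)) = 1/(6 - 3*s))
-421*(p(h) - 360) = -421*(-1/(-6 + 3*(-3)) - 360) = -421*(-1/(-6 - 9) - 360) = -421*(-1/(-15) - 360) = -421*(-1*(-1/15) - 360) = -421*(1/15 - 360) = -421*(-5399/15) = 2272979/15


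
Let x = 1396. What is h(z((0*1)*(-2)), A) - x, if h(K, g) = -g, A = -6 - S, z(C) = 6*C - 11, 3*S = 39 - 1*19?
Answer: -4150/3 ≈ -1383.3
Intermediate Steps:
S = 20/3 (S = (39 - 1*19)/3 = (39 - 19)/3 = (⅓)*20 = 20/3 ≈ 6.6667)
z(C) = -11 + 6*C
A = -38/3 (A = -6 - 1*20/3 = -6 - 20/3 = -38/3 ≈ -12.667)
h(z((0*1)*(-2)), A) - x = -1*(-38/3) - 1*1396 = 38/3 - 1396 = -4150/3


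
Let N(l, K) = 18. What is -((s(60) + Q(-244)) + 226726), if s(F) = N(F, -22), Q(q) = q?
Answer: -226500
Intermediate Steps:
s(F) = 18
-((s(60) + Q(-244)) + 226726) = -((18 - 244) + 226726) = -(-226 + 226726) = -1*226500 = -226500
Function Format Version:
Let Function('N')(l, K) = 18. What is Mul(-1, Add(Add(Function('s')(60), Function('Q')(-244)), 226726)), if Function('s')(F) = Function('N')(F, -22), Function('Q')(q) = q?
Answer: -226500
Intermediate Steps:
Function('s')(F) = 18
Mul(-1, Add(Add(Function('s')(60), Function('Q')(-244)), 226726)) = Mul(-1, Add(Add(18, -244), 226726)) = Mul(-1, Add(-226, 226726)) = Mul(-1, 226500) = -226500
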